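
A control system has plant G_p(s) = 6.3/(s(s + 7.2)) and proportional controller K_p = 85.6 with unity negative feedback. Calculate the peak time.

T_p = 0.137 s

From 1 + K_pG_p(s) = 0: s² + 7.2s + 539.3 = 0 ⇒ ω_n = 23.22, ζ = 0.155.
Damped frequency ω_d = ω_n√(1−ζ²) = 22.94 rad/s, so peak time T_p = π/ω_d = 0.137 s.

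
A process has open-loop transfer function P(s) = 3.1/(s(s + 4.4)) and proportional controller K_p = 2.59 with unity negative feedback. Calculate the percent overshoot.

2.09%

The closed-loop denominator s² + 4.4s + 8.029 gives ω_n = √8.029 = 2.834 and ζ = 4.4/(2ω_n) = 0.7764.
%OS = 100·exp(−πζ/√(1−ζ²)) = 100·exp(−π·0.7764/√0.3972) = 2.09%.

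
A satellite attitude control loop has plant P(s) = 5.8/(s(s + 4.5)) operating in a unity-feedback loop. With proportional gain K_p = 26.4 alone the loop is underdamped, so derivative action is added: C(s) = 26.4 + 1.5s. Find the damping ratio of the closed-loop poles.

Forward path: (26.4 + 1.5s)·5.8/(s(s+4.5)). The closed-loop characteristic equation is s² + (4.5 + 5.8·1.5)s + 5.8·26.4 = 0.
That is s² + 13.2s + 153.1 = 0, so ω_n = 12.37 rad/s and ζ = 13.2/(2·12.37) = 0.5334.

ζ = 0.533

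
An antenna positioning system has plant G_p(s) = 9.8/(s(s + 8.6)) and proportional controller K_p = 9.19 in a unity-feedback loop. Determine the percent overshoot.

Closed-loop characteristic equation: s² + 8.6s + 90.06 = 0, so ω_n = 9.49 rad/s and ζ = 8.6/(2·9.49) = 0.4531.
%OS = 100·exp(−πζ/√(1−ζ²)) = 100·exp(−π·0.4531/√0.7947) = 20.3%.

20.3%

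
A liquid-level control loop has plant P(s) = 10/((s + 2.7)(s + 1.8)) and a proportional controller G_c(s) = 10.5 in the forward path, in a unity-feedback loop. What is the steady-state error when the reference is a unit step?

The loop is type 0. Static position error constant K_pos = G_c(0)·P(0) = 10.5·2.058 = 21.6.
Steady-state error to a unit step: e_ss = 1/(1+K_pos) = 1/22.6 = 0.0442.

0.0442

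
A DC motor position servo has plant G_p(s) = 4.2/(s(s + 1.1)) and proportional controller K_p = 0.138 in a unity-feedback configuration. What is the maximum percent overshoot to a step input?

The closed-loop denominator s² + 1.1s + 0.5796 gives ω_n = √0.5796 = 0.7613 and ζ = 1.1/(2ω_n) = 0.7224.
%OS = 100·exp(−πζ/√(1−ζ²)) = 100·exp(−π·0.7224/√0.4781) = 3.75%.

3.75%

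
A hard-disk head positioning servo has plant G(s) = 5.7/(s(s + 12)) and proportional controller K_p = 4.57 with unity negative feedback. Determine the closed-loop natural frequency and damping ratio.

The closed-loop denominator is s(s+12) + 4.57·5.7 = s² + 12s + 26.05.
So ω_n² = 26.05 ⇒ ω_n = 5.104 rad/s, and ζ = 12/(2ω_n) = 1.18.

ω_n = 5.1 rad/s, ζ = 1.18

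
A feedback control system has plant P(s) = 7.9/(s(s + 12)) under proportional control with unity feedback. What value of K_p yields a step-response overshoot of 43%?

K_p = 67.7

From %OS = 100·exp(−πζ/√(1−ζ²)) = 43%, ζ = −ln(0.43)/√(π²+ln²(0.43)) = 0.2594.
Characteristic equation s² + 12s + 7.9K_p = 0 gives ζ = 12/(2√(7.9K_p)).
Setting ζ = 0.2594: √(7.9K_p) = 12/(2·0.2594) = 23.13, so K_p = 534.8/7.9 = 67.7.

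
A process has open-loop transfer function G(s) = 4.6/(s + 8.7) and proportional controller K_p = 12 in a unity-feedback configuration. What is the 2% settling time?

Closed-loop transfer function: T(s) = K_p·G(s)/(1 + K_p·G(s)) = 55.2/(s + 8.7 + 55.2) = 55.2/(s + 63.9).
Time constant τ = 1/63.9 = 0.01565 s, so the 2% settling time is about 4τ = 0.0626 s.

T_s ≈ 0.0626 s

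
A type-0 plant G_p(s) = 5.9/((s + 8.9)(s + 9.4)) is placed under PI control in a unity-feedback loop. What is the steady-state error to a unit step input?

0

The PI controller's integrator makes the forward path type 1, so e_ss to a step is zero.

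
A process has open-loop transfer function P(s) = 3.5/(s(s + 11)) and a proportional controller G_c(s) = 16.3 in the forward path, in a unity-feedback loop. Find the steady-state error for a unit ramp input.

0.193

The loop has one pole at the origin (type 1). Velocity error constant K_v = lim_{s→0} s·G_c(s)P(s) = 16.3·3.5/11 = 5.186.
Steady-state error to a unit ramp: e_ss = 1/K_v = 0.193.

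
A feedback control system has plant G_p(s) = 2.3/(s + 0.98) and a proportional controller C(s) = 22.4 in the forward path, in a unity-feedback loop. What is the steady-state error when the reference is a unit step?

The loop is type 0. Static position error constant K_pos = C(0)·G_p(0) = 22.4·2.347 = 52.57.
Steady-state error to a unit step: e_ss = 1/(1+K_pos) = 1/53.57 = 0.0187.

0.0187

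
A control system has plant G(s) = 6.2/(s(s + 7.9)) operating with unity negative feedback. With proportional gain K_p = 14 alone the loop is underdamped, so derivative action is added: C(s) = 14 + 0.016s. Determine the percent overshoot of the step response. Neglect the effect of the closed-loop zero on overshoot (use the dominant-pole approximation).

22.5%

Forward path: (14 + 0.016s)·6.2/(s(s+7.9)). The closed-loop characteristic equation is s² + (7.9 + 6.2·0.016)s + 6.2·14 = 0.
That is s² + 7.999s + 86.8 = 0, so ω_n = 9.317 rad/s and ζ = 7.999/(2·9.317) = 0.4293.
%OS = 100·exp(−πζ/√(1−ζ²)) = 22.5%.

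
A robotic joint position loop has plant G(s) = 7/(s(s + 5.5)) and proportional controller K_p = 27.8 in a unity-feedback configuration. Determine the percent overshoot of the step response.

From 1 + K_pG(s) = 0: s² + 5.5s + 194.6 = 0 ⇒ ω_n = 13.95, ζ = 0.1971.
%OS = 100·exp(−πζ/√(1−ζ²)) = 100·exp(−π·0.1971/√0.9611) = 53.2%.

53.2%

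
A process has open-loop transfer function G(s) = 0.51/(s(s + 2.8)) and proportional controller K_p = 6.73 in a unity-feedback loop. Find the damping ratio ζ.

1 + K_p·G(s) = 0 gives s² + 2.8s + 3.432 = 0.
So ω_n² = 3.432 ⇒ ω_n = 1.853 rad/s, and ζ = 2.8/(2ω_n) = 0.756.

ζ = 0.756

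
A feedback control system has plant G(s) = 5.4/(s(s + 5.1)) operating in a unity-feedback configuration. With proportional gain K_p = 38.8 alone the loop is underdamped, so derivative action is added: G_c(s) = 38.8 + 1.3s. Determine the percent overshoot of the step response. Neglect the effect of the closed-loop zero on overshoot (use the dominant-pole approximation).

23.5%

Forward path: (38.8 + 1.3s)·5.4/(s(s+5.1)). The closed-loop characteristic equation is s² + (5.1 + 5.4·1.3)s + 5.4·38.8 = 0.
That is s² + 12.12s + 209.5 = 0, so ω_n = 14.47 rad/s and ζ = 12.12/(2·14.47) = 0.4187.
%OS = 100·exp(−πζ/√(1−ζ²)) = 23.5%.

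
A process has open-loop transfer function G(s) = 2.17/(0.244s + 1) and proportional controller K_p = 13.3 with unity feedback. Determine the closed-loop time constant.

Closed loop: T(s) = K_p·G/(1+K_p·G) = 28.86/(0.244s + 1 + 28.86), with pole at s = −(1 + 28.86)/0.244 = −122.4.
Closed-loop time constant τ = 1/122.4 = 0.00817 s.

τ = 0.00817 s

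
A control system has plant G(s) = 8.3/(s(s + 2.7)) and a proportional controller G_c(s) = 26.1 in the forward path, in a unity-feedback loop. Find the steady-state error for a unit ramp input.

0.0125

The loop has one pole at the origin (type 1). Velocity error constant K_v = lim_{s→0} s·G_c(s)G(s) = 26.1·8.3/2.7 = 80.23.
Steady-state error to a unit ramp: e_ss = 1/K_v = 0.0125.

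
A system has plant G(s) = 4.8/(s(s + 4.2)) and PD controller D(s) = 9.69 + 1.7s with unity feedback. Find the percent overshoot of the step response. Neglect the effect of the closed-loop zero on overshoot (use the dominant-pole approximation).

0.119%

Forward path: (9.69 + 1.7s)·4.8/(s(s+4.2)). The closed-loop characteristic equation is s² + (4.2 + 4.8·1.7)s + 4.8·9.69 = 0.
That is s² + 12.36s + 46.51 = 0, so ω_n = 6.82 rad/s and ζ = 12.36/(2·6.82) = 0.9062.
%OS = 100·exp(−πζ/√(1−ζ²)) = 0.119%.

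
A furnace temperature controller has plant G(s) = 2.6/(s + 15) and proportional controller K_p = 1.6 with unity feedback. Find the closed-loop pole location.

Closed-loop transfer function: T(s) = K_p·G(s)/(1 + K_p·G(s)) = 4.16/(s + 15 + 4.16) = 4.16/(s + 19.16).
The closed-loop pole is at s = −19.16.

s = -19.16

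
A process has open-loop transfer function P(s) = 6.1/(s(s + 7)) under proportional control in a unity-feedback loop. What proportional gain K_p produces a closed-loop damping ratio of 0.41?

K_p = 11.9

Closed-loop characteristic equation: s² + 7s + K_p·6.1 = 0.
So ω_n = √(6.1K_p) and 2ζω_n = 7, giving ζ = 7/(2√(6.1K_p)).
Setting ζ = 0.41: √(6.1K_p) = 7/(2·0.41) = 8.537, so K_p = 72.87/6.1 = 11.9.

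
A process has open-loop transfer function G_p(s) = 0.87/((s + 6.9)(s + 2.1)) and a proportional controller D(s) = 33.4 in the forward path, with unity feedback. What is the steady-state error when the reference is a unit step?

0.333

The loop is type 0. Static position error constant K_pos = D(0)·G_p(0) = 33.4·0.06004 = 2.005.
Steady-state error to a unit step: e_ss = 1/(1+K_pos) = 1/3.005 = 0.333.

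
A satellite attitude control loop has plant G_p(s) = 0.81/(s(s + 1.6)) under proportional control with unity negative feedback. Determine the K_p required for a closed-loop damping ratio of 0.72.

Closed-loop characteristic equation: s² + 1.6s + K_p·0.81 = 0.
So ω_n = √(0.81K_p) and 2ζω_n = 1.6, giving ζ = 1.6/(2√(0.81K_p)).
Setting ζ = 0.72: √(0.81K_p) = 1.6/(2·0.72) = 1.111, so K_p = 1.235/0.81 = 1.52.

K_p = 1.52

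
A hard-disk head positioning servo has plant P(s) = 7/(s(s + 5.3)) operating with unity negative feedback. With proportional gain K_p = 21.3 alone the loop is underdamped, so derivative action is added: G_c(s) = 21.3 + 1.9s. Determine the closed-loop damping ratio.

Forward path: (21.3 + 1.9s)·7/(s(s+5.3)). The closed-loop characteristic equation is s² + (5.3 + 7·1.9)s + 7·21.3 = 0.
That is s² + 18.6s + 149.1 = 0, so ω_n = 12.21 rad/s and ζ = 18.6/(2·12.21) = 0.7616.

ζ = 0.762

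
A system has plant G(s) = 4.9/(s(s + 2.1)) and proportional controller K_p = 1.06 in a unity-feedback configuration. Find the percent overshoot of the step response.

From 1 + K_pG(s) = 0: s² + 2.1s + 5.194 = 0 ⇒ ω_n = 2.279, ζ = 0.4607.
%OS = 100·exp(−πζ/√(1−ζ²)) = 100·exp(−π·0.4607/√0.7877) = 19.6%.

19.6%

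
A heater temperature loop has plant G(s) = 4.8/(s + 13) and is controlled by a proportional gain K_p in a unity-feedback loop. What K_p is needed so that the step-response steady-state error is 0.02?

K_p = 133

For a type-0 loop with proportional control, e_ss = 1/(1 + K_p·G(0)).
G(0) = 0.3692. Require 1/(1 + K_p·0.3692) = 0.02, so 1 + 0.3692·K_p = 50.
K_p = (50 − 1)/0.3692 = 133.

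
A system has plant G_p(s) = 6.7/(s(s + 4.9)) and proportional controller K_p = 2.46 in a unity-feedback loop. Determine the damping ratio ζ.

1 + K_p·G_p(s) = 0 gives s² + 4.9s + 16.48 = 0.
Matching s² + 2ζω_n s + ω_n²: ω_n = √16.48 = 4.06 rad/s and 2ζω_n = 4.9, so ζ = 4.9/(2·4.06) = 0.603.

ζ = 0.603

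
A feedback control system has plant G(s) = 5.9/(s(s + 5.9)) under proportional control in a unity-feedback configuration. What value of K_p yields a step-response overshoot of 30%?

K_p = 11.5

From %OS = 100·exp(−πζ/√(1−ζ²)) = 30%, ζ = −ln(0.3)/√(π²+ln²(0.3)) = 0.3579.
Characteristic equation s² + 5.9s + 5.9K_p = 0 gives ζ = 5.9/(2√(5.9K_p)).
Setting ζ = 0.3579: √(5.9K_p) = 5.9/(2·0.3579) = 8.244, so K_p = 67.96/5.9 = 11.5.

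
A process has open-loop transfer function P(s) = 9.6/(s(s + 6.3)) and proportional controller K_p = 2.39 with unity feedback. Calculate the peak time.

The closed-loop denominator s² + 6.3s + 22.94 gives ω_n = √22.94 = 4.79 and ζ = 6.3/(2ω_n) = 0.6576.
Damped frequency ω_d = ω_n√(1−ζ²) = 3.609 rad/s, so peak time T_p = π/ω_d = 0.871 s.

T_p = 0.871 s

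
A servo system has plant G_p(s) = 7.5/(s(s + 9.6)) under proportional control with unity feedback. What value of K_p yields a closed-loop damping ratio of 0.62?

K_p = 7.99

Closed-loop characteristic equation: s² + 9.6s + K_p·7.5 = 0.
So ω_n = √(7.5K_p) and 2ζω_n = 9.6, giving ζ = 9.6/(2√(7.5K_p)).
Setting ζ = 0.62: √(7.5K_p) = 9.6/(2·0.62) = 7.742, so K_p = 59.94/7.5 = 7.99.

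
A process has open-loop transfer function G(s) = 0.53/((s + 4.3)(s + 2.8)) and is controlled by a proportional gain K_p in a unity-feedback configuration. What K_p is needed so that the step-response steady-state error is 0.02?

For a type-0 loop with proportional control, e_ss = 1/(1 + K_p·G(0)).
G(0) = 0.04402. Require 1/(1 + K_p·0.04402) = 0.02, so 1 + 0.04402·K_p = 50.
K_p = (50 − 1)/0.04402 = 1110.

K_p = 1110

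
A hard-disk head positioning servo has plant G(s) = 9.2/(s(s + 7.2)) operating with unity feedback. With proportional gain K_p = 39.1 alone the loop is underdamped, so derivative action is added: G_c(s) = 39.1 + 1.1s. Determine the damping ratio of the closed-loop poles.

ζ = 0.457

Forward path: (39.1 + 1.1s)·9.2/(s(s+7.2)). The closed-loop characteristic equation is s² + (7.2 + 9.2·1.1)s + 9.2·39.1 = 0.
That is s² + 17.32s + 359.7 = 0, so ω_n = 18.97 rad/s and ζ = 17.32/(2·18.97) = 0.4566.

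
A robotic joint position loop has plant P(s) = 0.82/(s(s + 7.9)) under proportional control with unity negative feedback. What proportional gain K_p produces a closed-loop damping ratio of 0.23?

Closed-loop characteristic equation: s² + 7.9s + K_p·0.82 = 0.
So ω_n = √(0.82K_p) and 2ζω_n = 7.9, giving ζ = 7.9/(2√(0.82K_p)).
Setting ζ = 0.23: √(0.82K_p) = 7.9/(2·0.23) = 17.17, so K_p = 294.9/0.82 = 360.

K_p = 360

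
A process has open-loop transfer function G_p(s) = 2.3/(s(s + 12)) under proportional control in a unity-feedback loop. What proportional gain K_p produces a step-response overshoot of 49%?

K_p = 319

From %OS = 100·exp(−πζ/√(1−ζ²)) = 49%, ζ = −ln(0.49)/√(π²+ln²(0.49)) = 0.2214.
Characteristic equation s² + 12s + 2.3K_p = 0 gives ζ = 12/(2√(2.3K_p)).
Setting ζ = 0.2214: √(2.3K_p) = 12/(2·0.2214) = 27.1, so K_p = 734.2/2.3 = 319.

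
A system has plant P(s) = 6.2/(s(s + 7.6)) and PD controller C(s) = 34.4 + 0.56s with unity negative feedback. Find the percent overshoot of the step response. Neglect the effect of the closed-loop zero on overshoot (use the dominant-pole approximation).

Forward path: (34.4 + 0.56s)·6.2/(s(s+7.6)). The closed-loop characteristic equation is s² + (7.6 + 6.2·0.56)s + 6.2·34.4 = 0.
That is s² + 11.07s + 213.3 = 0, so ω_n = 14.6 rad/s and ζ = 11.07/(2·14.6) = 0.3791.
%OS = 100·exp(−πζ/√(1−ζ²)) = 27.6%.

27.6%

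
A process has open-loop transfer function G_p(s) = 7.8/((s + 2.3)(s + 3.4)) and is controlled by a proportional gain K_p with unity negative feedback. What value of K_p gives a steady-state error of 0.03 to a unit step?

K_p = 32.4

For a type-0 loop with proportional control, e_ss = 1/(1 + K_p·G_p(0)).
G_p(0) = 0.9974. Require 1/(1 + K_p·0.9974) = 0.03, so 1 + 0.9974·K_p = 33.33.
K_p = (33.33 − 1)/0.9974 = 32.4.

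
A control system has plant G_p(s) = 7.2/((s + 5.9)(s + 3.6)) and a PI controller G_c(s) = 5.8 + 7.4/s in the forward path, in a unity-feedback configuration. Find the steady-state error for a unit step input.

0

The open loop G_c(s)G_p(s) has a pole at the origin (type 1), so the static position error constant is infinite and e_ss = 1/(1+∞) = 0.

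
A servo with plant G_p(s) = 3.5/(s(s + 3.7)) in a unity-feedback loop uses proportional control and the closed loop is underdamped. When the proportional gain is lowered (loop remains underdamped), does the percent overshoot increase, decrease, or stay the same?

decrease

ζ = 3.7/(2√(3.5K_p)) rises as K_p falls; higher damping means less overshoot.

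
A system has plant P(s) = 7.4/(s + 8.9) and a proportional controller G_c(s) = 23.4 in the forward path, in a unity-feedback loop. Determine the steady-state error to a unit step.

The loop is type 0. Static position error constant K_pos = G_c(0)·P(0) = 23.4·0.8315 = 19.46.
Steady-state error to a unit step: e_ss = 1/(1+K_pos) = 1/20.46 = 0.0489.

0.0489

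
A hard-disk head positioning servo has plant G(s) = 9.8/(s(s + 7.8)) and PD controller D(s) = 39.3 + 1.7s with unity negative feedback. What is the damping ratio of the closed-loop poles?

Forward path: (39.3 + 1.7s)·9.8/(s(s+7.8)). The closed-loop characteristic equation is s² + (7.8 + 9.8·1.7)s + 9.8·39.3 = 0.
That is s² + 24.46s + 385.1 = 0, so ω_n = 19.62 rad/s and ζ = 24.46/(2·19.62) = 0.6232.

ζ = 0.623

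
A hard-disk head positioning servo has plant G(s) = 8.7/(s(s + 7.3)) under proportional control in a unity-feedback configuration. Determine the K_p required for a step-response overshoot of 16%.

From %OS = 100·exp(−πζ/√(1−ζ²)) = 16%, ζ = −ln(0.16)/√(π²+ln²(0.16)) = 0.5039.
Characteristic equation s² + 7.3s + 8.7K_p = 0 gives ζ = 7.3/(2√(8.7K_p)).
Setting ζ = 0.5039: √(8.7K_p) = 7.3/(2·0.5039) = 7.244, so K_p = 52.47/8.7 = 6.03.

K_p = 6.03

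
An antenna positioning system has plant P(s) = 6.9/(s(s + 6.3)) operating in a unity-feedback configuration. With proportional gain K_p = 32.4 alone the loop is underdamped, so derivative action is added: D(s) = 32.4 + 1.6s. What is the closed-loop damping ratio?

ζ = 0.58

Forward path: (32.4 + 1.6s)·6.9/(s(s+6.3)). The closed-loop characteristic equation is s² + (6.3 + 6.9·1.6)s + 6.9·32.4 = 0.
That is s² + 17.34s + 223.6 = 0, so ω_n = 14.95 rad/s and ζ = 17.34/(2·14.95) = 0.5799.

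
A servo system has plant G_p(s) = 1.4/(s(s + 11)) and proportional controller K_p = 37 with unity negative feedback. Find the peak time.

T_p = 0.677 s

From 1 + K_pG_p(s) = 0: s² + 11s + 51.8 = 0 ⇒ ω_n = 7.197, ζ = 0.7642.
Damped frequency ω_d = ω_n√(1−ζ²) = 4.642 rad/s, so peak time T_p = π/ω_d = 0.677 s.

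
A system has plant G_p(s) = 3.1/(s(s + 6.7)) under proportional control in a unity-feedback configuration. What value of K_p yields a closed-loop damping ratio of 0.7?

Closed-loop characteristic equation: s² + 6.7s + K_p·3.1 = 0.
So ω_n = √(3.1K_p) and 2ζω_n = 6.7, giving ζ = 6.7/(2√(3.1K_p)).
Setting ζ = 0.7: √(3.1K_p) = 6.7/(2·0.7) = 4.786, so K_p = 22.9/3.1 = 7.39.

K_p = 7.39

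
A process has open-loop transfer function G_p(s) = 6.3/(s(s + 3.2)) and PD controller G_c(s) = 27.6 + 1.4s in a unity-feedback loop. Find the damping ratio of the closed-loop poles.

Forward path: (27.6 + 1.4s)·6.3/(s(s+3.2)). The closed-loop characteristic equation is s² + (3.2 + 6.3·1.4)s + 6.3·27.6 = 0.
That is s² + 12.02s + 173.9 = 0, so ω_n = 13.19 rad/s and ζ = 12.02/(2·13.19) = 0.4558.

ζ = 0.456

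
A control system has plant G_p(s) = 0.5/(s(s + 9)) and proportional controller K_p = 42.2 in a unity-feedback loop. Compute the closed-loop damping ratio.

1 + K_p·G_p(s) = 0 gives s² + 9s + 21.1 = 0.
So ω_n² = 21.1 ⇒ ω_n = 4.593 rad/s, and ζ = 9/(2ω_n) = 0.98.

ζ = 0.98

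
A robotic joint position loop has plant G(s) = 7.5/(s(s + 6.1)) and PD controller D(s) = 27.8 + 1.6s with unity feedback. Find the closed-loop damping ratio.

Forward path: (27.8 + 1.6s)·7.5/(s(s+6.1)). The closed-loop characteristic equation is s² + (6.1 + 7.5·1.6)s + 7.5·27.8 = 0.
That is s² + 18.1s + 208.5 = 0, so ω_n = 14.44 rad/s and ζ = 18.1/(2·14.44) = 0.6268.

ζ = 0.627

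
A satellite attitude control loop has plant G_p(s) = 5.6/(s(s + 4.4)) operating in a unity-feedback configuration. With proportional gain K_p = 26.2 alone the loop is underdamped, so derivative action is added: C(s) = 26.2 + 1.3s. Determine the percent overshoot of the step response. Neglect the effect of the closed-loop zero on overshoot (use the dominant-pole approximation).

Forward path: (26.2 + 1.3s)·5.6/(s(s+4.4)). The closed-loop characteristic equation is s² + (4.4 + 5.6·1.3)s + 5.6·26.2 = 0.
That is s² + 11.68s + 146.7 = 0, so ω_n = 12.11 rad/s and ζ = 11.68/(2·12.11) = 0.4821.
%OS = 100·exp(−πζ/√(1−ζ²)) = 17.7%.

17.7%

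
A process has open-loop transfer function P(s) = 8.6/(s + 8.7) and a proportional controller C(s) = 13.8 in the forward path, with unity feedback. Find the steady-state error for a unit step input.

0.0683

The loop is type 0. Static position error constant K_pos = C(0)·P(0) = 13.8·0.9885 = 13.64.
Steady-state error to a unit step: e_ss = 1/(1+K_pos) = 1/14.64 = 0.0683.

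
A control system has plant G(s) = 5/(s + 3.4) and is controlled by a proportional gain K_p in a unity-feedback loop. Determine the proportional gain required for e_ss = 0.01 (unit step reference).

K_p = 67.3

For a type-0 loop with proportional control, e_ss = 1/(1 + K_p·G(0)).
G(0) = 1.471. Require 1/(1 + K_p·1.471) = 0.01, so 1 + 1.471·K_p = 100.
K_p = (100 − 1)/1.471 = 67.3.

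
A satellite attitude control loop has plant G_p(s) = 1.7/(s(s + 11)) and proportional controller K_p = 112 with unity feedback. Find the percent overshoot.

From 1 + K_pG_p(s) = 0: s² + 11s + 190.4 = 0 ⇒ ω_n = 13.8, ζ = 0.3986.
%OS = 100·exp(−πζ/√(1−ζ²)) = 100·exp(−π·0.3986/√0.8411) = 25.5%.

25.5%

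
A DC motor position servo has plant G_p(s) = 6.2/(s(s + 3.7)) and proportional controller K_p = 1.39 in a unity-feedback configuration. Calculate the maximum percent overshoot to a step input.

7.81%

The closed-loop denominator s² + 3.7s + 8.618 gives ω_n = √8.618 = 2.936 and ζ = 3.7/(2ω_n) = 0.6302.
%OS = 100·exp(−πζ/√(1−ζ²)) = 100·exp(−π·0.6302/√0.6029) = 7.81%.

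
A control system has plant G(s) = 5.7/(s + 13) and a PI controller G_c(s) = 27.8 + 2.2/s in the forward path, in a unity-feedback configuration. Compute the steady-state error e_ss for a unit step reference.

0

The open loop G_c(s)G(s) has a pole at the origin (type 1), so the static position error constant is infinite and e_ss = 1/(1+∞) = 0.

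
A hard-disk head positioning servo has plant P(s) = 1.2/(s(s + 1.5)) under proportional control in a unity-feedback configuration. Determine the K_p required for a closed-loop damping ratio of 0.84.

K_p = 0.664

Closed-loop characteristic equation: s² + 1.5s + K_p·1.2 = 0.
So ω_n = √(1.2K_p) and 2ζω_n = 1.5, giving ζ = 1.5/(2√(1.2K_p)).
Setting ζ = 0.84: √(1.2K_p) = 1.5/(2·0.84) = 0.8929, so K_p = 0.7972/1.2 = 0.664.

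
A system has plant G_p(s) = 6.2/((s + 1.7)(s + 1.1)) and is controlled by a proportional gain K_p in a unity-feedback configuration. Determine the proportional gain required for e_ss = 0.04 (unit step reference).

Steady-state error for a unit step on this type-0 loop is 1/(1 + K_p·G_p(0)).
G_p(0) = 3.316. Require 1/(1 + K_p·3.316) = 0.04, so 1 + 3.316·K_p = 25.
K_p = (25 − 1)/3.316 = 7.24.

K_p = 7.24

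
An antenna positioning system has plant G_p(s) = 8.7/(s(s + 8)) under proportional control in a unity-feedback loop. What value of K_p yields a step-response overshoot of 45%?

K_p = 30.3

From %OS = 100·exp(−πζ/√(1−ζ²)) = 45%, ζ = −ln(0.45)/√(π²+ln²(0.45)) = 0.2463.
Characteristic equation s² + 8s + 8.7K_p = 0 gives ζ = 8/(2√(8.7K_p)).
Setting ζ = 0.2463: √(8.7K_p) = 8/(2·0.2463) = 16.24, so K_p = 263.7/8.7 = 30.3.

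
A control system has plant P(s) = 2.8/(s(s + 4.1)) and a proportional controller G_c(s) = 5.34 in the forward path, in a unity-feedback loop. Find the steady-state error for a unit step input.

The open loop G_c(s)P(s) has a pole at the origin (type 1), so the static position error constant is infinite and e_ss = 1/(1+∞) = 0.

0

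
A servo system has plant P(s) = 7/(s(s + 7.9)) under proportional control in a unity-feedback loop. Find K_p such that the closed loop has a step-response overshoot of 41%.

K_p = 29.9

From %OS = 100·exp(−πζ/√(1−ζ²)) = 41%, ζ = −ln(0.41)/√(π²+ln²(0.41)) = 0.273.
Characteristic equation s² + 7.9s + 7K_p = 0 gives ζ = 7.9/(2√(7K_p)).
Setting ζ = 0.273: √(7K_p) = 7.9/(2·0.273) = 14.47, so K_p = 209.3/7 = 29.9.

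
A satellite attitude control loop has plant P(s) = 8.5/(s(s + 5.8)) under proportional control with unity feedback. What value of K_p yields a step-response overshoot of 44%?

From %OS = 100·exp(−πζ/√(1−ζ²)) = 44%, ζ = −ln(0.44)/√(π²+ln²(0.44)) = 0.2528.
Characteristic equation s² + 5.8s + 8.5K_p = 0 gives ζ = 5.8/(2√(8.5K_p)).
Setting ζ = 0.2528: √(8.5K_p) = 5.8/(2·0.2528) = 11.47, so K_p = 131.6/8.5 = 15.5.

K_p = 15.5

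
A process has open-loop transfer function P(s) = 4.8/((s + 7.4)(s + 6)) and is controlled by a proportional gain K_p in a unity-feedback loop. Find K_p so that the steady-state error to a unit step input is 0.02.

The loop is type 0, so e_ss(step) = 1/(1 + K_pos) with K_pos = K_p·P(0).
P(0) = 0.1081. Require 1/(1 + K_p·0.1081) = 0.02, so 1 + 0.1081·K_p = 50.
K_p = (50 − 1)/0.1081 = 453.

K_p = 453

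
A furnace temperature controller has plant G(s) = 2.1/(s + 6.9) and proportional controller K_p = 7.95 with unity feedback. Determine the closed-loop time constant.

τ = 0.0424 s

Closed-loop transfer function: T(s) = K_p·G(s)/(1 + K_p·G(s)) = 16.7/(s + 6.9 + 16.7) = 16.7/(s + 23.59).
Time constant τ = 1/23.59 = 0.0424 s.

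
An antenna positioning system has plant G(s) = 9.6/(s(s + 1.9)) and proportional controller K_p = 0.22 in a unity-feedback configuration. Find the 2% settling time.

Closed-loop characteristic equation: s² + 1.9s + 2.112 = 0, so ω_n = 1.453 rad/s and ζ = 1.9/(2·1.453) = 0.6537.
2% settling time T_s ≈ 4/(ζω_n) = 4/0.95 = 4.21 s.

T_s ≈ 4.21 s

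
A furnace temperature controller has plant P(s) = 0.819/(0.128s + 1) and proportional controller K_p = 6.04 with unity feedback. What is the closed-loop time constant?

τ = 0.0215 s

Closed loop: T(s) = K_p·P/(1+K_p·P) = 4.947/(0.128s + 1 + 4.947), with pole at s = −(1 + 4.947)/0.128 = −46.46.
Closed-loop time constant τ = 1/46.46 = 0.0215 s.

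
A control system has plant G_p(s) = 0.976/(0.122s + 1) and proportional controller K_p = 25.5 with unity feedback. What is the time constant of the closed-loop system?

Closed loop: T(s) = K_p·G_p/(1+K_p·G_p) = 24.89/(0.122s + 1 + 24.89), with pole at s = −(1 + 24.89)/0.122 = −212.2.
Closed-loop time constant τ = 1/212.2 = 0.00471 s.

τ = 0.00471 s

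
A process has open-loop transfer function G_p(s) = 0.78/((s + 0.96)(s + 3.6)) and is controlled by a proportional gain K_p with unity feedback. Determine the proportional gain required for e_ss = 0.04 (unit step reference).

K_p = 106

For a type-0 loop with proportional control, e_ss = 1/(1 + K_p·G_p(0)).
G_p(0) = 0.2257. Require 1/(1 + K_p·0.2257) = 0.04, so 1 + 0.2257·K_p = 25.
K_p = (25 − 1)/0.2257 = 106.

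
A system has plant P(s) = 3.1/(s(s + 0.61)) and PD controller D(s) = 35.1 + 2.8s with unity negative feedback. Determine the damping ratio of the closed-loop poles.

ζ = 0.445

Forward path: (35.1 + 2.8s)·3.1/(s(s+0.61)). The closed-loop characteristic equation is s² + (0.61 + 3.1·2.8)s + 3.1·35.1 = 0.
That is s² + 9.29s + 108.8 = 0, so ω_n = 10.43 rad/s and ζ = 9.29/(2·10.43) = 0.4453.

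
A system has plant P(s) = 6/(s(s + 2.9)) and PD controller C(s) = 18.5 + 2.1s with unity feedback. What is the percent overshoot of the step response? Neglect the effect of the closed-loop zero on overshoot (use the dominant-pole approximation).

Forward path: (18.5 + 2.1s)·6/(s(s+2.9)). The closed-loop characteristic equation is s² + (2.9 + 6·2.1)s + 6·18.5 = 0.
That is s² + 15.5s + 111 = 0, so ω_n = 10.54 rad/s and ζ = 15.5/(2·10.54) = 0.7356.
%OS = 100·exp(−πζ/√(1−ζ²)) = 3.3%.

3.3%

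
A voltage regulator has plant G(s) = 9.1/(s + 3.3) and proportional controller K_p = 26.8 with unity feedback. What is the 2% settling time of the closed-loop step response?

Closed-loop transfer function: T(s) = K_p·G(s)/(1 + K_p·G(s)) = 243.9/(s + 3.3 + 243.9) = 243.9/(s + 247.2).
Time constant τ = 1/247.2 = 0.004046 s, so the 2% settling time is about 4τ = 0.0162 s.

T_s ≈ 0.0162 s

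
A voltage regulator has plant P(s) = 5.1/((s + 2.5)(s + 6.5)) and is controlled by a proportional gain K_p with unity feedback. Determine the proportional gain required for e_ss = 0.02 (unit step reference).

Steady-state error for a unit step on this type-0 loop is 1/(1 + K_p·P(0)).
P(0) = 0.3138. Require 1/(1 + K_p·0.3138) = 0.02, so 1 + 0.3138·K_p = 50.
K_p = (50 − 1)/0.3138 = 156.

K_p = 156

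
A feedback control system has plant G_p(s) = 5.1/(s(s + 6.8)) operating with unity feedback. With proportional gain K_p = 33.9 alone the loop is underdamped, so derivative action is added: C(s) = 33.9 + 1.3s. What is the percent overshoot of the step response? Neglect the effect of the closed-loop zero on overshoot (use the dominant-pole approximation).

Forward path: (33.9 + 1.3s)·5.1/(s(s+6.8)). The closed-loop characteristic equation is s² + (6.8 + 5.1·1.3)s + 5.1·33.9 = 0.
That is s² + 13.43s + 172.9 = 0, so ω_n = 13.15 rad/s and ζ = 13.43/(2·13.15) = 0.5107.
%OS = 100·exp(−πζ/√(1−ζ²)) = 15.5%.

15.5%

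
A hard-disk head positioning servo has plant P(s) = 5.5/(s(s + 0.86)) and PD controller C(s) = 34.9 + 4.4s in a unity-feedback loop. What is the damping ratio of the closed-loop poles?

ζ = 0.904

Forward path: (34.9 + 4.4s)·5.5/(s(s+0.86)). The closed-loop characteristic equation is s² + (0.86 + 5.5·4.4)s + 5.5·34.9 = 0.
That is s² + 25.06s + 191.9 = 0, so ω_n = 13.85 rad/s and ζ = 25.06/(2·13.85) = 0.9044.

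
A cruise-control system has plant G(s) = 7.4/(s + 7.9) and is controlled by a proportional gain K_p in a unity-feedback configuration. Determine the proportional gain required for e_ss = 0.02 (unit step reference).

K_p = 52.3

Steady-state error for a unit step on this type-0 loop is 1/(1 + K_p·G(0)).
G(0) = 0.9367. Require 1/(1 + K_p·0.9367) = 0.02, so 1 + 0.9367·K_p = 50.
K_p = (50 − 1)/0.9367 = 52.3.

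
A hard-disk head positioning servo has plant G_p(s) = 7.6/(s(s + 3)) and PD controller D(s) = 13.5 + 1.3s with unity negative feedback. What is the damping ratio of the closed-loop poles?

Forward path: (13.5 + 1.3s)·7.6/(s(s+3)). The closed-loop characteristic equation is s² + (3 + 7.6·1.3)s + 7.6·13.5 = 0.
That is s² + 12.88s + 102.6 = 0, so ω_n = 10.13 rad/s and ζ = 12.88/(2·10.13) = 0.6358.

ζ = 0.636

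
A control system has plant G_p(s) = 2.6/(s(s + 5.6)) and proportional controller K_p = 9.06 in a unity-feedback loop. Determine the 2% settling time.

From 1 + K_pG_p(s) = 0: s² + 5.6s + 23.56 = 0 ⇒ ω_n = 4.853, ζ = 0.5769.
2% settling time T_s ≈ 4/(ζω_n) = 4/2.8 = 1.43 s.

T_s ≈ 1.43 s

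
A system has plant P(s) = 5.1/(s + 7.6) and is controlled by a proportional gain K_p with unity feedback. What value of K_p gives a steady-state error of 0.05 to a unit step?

For a type-0 loop with proportional control, e_ss = 1/(1 + K_p·P(0)).
P(0) = 0.6711. Require 1/(1 + K_p·0.6711) = 0.05, so 1 + 0.6711·K_p = 20.
K_p = (20 − 1)/0.6711 = 28.3.

K_p = 28.3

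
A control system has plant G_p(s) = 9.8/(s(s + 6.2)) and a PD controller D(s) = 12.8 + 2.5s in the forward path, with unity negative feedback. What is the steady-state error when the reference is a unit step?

The open loop D(s)G_p(s) has a pole at the origin (type 1), so the static position error constant is infinite and e_ss = 1/(1+∞) = 0.

0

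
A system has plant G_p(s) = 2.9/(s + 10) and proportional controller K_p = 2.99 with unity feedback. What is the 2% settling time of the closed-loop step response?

T_s ≈ 0.214 s

Closed-loop transfer function: T(s) = K_p·G_p(s)/(1 + K_p·G_p(s)) = 8.671/(s + 10 + 8.671) = 8.671/(s + 18.67).
Time constant τ = 1/18.67 = 0.05356 s, so the 2% settling time is about 4τ = 0.214 s.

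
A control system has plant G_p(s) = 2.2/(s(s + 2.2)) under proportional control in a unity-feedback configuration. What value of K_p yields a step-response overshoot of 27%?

From %OS = 100·exp(−πζ/√(1−ζ²)) = 27%, ζ = −ln(0.27)/√(π²+ln²(0.27)) = 0.3847.
Characteristic equation s² + 2.2s + 2.2K_p = 0 gives ζ = 2.2/(2√(2.2K_p)).
Setting ζ = 0.3847: √(2.2K_p) = 2.2/(2·0.3847) = 2.859, so K_p = 8.176/2.2 = 3.72.

K_p = 3.72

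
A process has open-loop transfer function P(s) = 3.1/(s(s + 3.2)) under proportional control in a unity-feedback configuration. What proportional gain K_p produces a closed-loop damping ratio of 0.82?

Closed-loop characteristic equation: s² + 3.2s + K_p·3.1 = 0.
So ω_n = √(3.1K_p) and 2ζω_n = 3.2, giving ζ = 3.2/(2√(3.1K_p)).
Setting ζ = 0.82: √(3.1K_p) = 3.2/(2·0.82) = 1.951, so K_p = 3.807/3.1 = 1.23.

K_p = 1.23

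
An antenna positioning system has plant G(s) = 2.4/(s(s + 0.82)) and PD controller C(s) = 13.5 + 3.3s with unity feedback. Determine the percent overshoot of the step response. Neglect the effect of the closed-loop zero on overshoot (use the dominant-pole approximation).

2.32%

Forward path: (13.5 + 3.3s)·2.4/(s(s+0.82)). The closed-loop characteristic equation is s² + (0.82 + 2.4·3.3)s + 2.4·13.5 = 0.
That is s² + 8.74s + 32.4 = 0, so ω_n = 5.692 rad/s and ζ = 8.74/(2·5.692) = 0.7677.
%OS = 100·exp(−πζ/√(1−ζ²)) = 2.32%.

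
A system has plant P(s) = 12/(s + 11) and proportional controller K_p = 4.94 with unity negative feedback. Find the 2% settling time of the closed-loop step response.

Closed-loop transfer function: T(s) = K_p·P(s)/(1 + K_p·P(s)) = 59.28/(s + 11 + 59.28) = 59.28/(s + 70.28).
Time constant τ = 1/70.28 = 0.01423 s, so the 2% settling time is about 4τ = 0.0569 s.

T_s ≈ 0.0569 s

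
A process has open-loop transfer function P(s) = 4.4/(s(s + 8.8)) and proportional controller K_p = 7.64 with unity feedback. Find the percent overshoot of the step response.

The closed-loop denominator s² + 8.8s + 33.62 gives ω_n = √33.62 = 5.798 and ζ = 8.8/(2ω_n) = 0.7589.
%OS = 100·exp(−πζ/√(1−ζ²)) = 100·exp(−π·0.7589/√0.4241) = 2.57%.

2.57%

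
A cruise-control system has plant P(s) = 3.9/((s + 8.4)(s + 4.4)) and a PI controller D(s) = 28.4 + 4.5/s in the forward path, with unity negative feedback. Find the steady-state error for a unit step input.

The open loop D(s)P(s) has a pole at the origin (type 1), so the static position error constant is infinite and e_ss = 1/(1+∞) = 0.

0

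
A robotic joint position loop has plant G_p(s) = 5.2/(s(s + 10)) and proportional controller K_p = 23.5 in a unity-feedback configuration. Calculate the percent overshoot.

20.3%

The closed-loop denominator s² + 10s + 122.2 gives ω_n = √122.2 = 11.05 and ζ = 10/(2ω_n) = 0.4523.
%OS = 100·exp(−πζ/√(1−ζ²)) = 100·exp(−π·0.4523/√0.7954) = 20.3%.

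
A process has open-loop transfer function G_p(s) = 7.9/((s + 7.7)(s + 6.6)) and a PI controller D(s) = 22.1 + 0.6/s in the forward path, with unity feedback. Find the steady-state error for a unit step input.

The open loop D(s)G_p(s) has a pole at the origin (type 1), so the static position error constant is infinite and e_ss = 1/(1+∞) = 0.

0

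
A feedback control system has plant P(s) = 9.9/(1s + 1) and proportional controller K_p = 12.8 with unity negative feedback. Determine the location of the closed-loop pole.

s = -127.7

Closed loop: T(s) = K_p·P/(1+K_p·P) = 126.7/(1s + 1 + 126.7), with pole at s = −(1 + 126.7)/1 = −127.7.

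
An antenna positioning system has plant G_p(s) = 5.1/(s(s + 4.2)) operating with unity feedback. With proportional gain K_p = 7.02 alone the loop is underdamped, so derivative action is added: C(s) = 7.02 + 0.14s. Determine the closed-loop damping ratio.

Forward path: (7.02 + 0.14s)·5.1/(s(s+4.2)). The closed-loop characteristic equation is s² + (4.2 + 5.1·0.14)s + 5.1·7.02 = 0.
That is s² + 4.914s + 35.8 = 0, so ω_n = 5.983 rad/s and ζ = 4.914/(2·5.983) = 0.4106.

ζ = 0.411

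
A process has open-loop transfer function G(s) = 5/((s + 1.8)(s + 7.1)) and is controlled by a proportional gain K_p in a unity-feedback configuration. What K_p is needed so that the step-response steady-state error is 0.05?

K_p = 48.6

Steady-state error for a unit step on this type-0 loop is 1/(1 + K_p·G(0)).
G(0) = 0.3912. Require 1/(1 + K_p·0.3912) = 0.05, so 1 + 0.3912·K_p = 20.
K_p = (20 − 1)/0.3912 = 48.6.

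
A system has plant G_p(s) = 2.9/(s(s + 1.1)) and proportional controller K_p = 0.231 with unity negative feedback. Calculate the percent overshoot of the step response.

The closed-loop denominator s² + 1.1s + 0.6699 gives ω_n = √0.6699 = 0.8185 and ζ = 1.1/(2ω_n) = 0.672.
%OS = 100·exp(−πζ/√(1−ζ²)) = 100·exp(−π·0.672/√0.5484) = 5.78%.

5.78%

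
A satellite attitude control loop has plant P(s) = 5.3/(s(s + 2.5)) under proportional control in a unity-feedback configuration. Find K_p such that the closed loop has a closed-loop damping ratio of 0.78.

Closed-loop characteristic equation: s² + 2.5s + K_p·5.3 = 0.
So ω_n = √(5.3K_p) and 2ζω_n = 2.5, giving ζ = 2.5/(2√(5.3K_p)).
Setting ζ = 0.78: √(5.3K_p) = 2.5/(2·0.78) = 1.603, so K_p = 2.568/5.3 = 0.485.

K_p = 0.485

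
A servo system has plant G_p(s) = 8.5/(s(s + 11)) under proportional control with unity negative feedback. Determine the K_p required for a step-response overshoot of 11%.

From %OS = 100·exp(−πζ/√(1−ζ²)) = 11%, ζ = −ln(0.11)/√(π²+ln²(0.11)) = 0.5749.
Characteristic equation s² + 11s + 8.5K_p = 0 gives ζ = 11/(2√(8.5K_p)).
Setting ζ = 0.5749: √(8.5K_p) = 11/(2·0.5749) = 9.567, so K_p = 91.53/8.5 = 10.8.

K_p = 10.8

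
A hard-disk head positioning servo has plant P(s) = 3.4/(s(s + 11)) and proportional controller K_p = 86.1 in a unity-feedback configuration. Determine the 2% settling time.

T_s ≈ 0.727 s

Closed-loop characteristic equation: s² + 11s + 292.7 = 0, so ω_n = 17.11 rad/s and ζ = 11/(2·17.11) = 0.3215.
2% settling time T_s ≈ 4/(ζω_n) = 4/5.5 = 0.727 s.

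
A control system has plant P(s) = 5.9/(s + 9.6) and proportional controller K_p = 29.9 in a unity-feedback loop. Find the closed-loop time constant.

Closed-loop transfer function: T(s) = K_p·P(s)/(1 + K_p·P(s)) = 176.4/(s + 9.6 + 176.4) = 176.4/(s + 186).
Time constant τ = 1/186 = 0.00538 s.

τ = 0.00538 s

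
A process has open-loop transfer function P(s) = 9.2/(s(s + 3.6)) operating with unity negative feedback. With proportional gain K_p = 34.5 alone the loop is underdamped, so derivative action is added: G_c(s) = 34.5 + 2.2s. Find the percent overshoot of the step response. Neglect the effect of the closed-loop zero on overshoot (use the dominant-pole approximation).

Forward path: (34.5 + 2.2s)·9.2/(s(s+3.6)). The closed-loop characteristic equation is s² + (3.6 + 9.2·2.2)s + 9.2·34.5 = 0.
That is s² + 23.84s + 317.4 = 0, so ω_n = 17.82 rad/s and ζ = 23.84/(2·17.82) = 0.6691.
%OS = 100·exp(−πζ/√(1−ζ²)) = 5.91%.

5.91%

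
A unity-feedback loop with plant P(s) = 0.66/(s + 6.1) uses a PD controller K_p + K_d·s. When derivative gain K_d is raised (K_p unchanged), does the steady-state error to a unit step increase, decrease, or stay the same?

At s = 0 the derivative term contributes nothing: C(0) = K_p regardless of K_d, so K_pos = K_p·P(0) and e_ss are unchanged.

unchanged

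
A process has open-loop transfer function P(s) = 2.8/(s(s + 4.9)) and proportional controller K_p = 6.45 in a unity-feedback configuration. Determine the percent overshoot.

Closed-loop characteristic equation: s² + 4.9s + 18.06 = 0, so ω_n = 4.25 rad/s and ζ = 4.9/(2·4.25) = 0.5765.
%OS = 100·exp(−πζ/√(1−ζ²)) = 100·exp(−π·0.5765/√0.6676) = 10.9%.

10.9%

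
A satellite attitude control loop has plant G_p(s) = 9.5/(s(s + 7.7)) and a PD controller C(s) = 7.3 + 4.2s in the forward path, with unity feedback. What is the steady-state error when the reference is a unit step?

0

The open loop C(s)G_p(s) has a pole at the origin (type 1), so the static position error constant is infinite and e_ss = 1/(1+∞) = 0.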